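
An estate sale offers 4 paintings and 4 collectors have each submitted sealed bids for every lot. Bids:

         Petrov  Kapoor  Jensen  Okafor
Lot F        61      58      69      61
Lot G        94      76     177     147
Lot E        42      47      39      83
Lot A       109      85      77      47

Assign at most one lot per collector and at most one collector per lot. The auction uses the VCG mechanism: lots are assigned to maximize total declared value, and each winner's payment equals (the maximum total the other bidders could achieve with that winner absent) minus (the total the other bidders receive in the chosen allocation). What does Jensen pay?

Efficient allocation: Petrov→Lot A ($109), Kapoor→Lot F ($58), Jensen→Lot G ($177), Okafor→Lot E ($83); total welfare W = $427.
Jensen receives Lot G at value $177, so the others get W − 177 = $250.
Without Jensen: best allocation of the remaining 3 bidders over all 4 lots is Petrov→Lot A ($109), Kapoor→Lot F ($58), Okafor→Lot G ($147), total $314.
VCG payment = (others' best without Jensen) − (others' welfare with Jensen) = 314 − 250 = $64.

Jensen pays $64.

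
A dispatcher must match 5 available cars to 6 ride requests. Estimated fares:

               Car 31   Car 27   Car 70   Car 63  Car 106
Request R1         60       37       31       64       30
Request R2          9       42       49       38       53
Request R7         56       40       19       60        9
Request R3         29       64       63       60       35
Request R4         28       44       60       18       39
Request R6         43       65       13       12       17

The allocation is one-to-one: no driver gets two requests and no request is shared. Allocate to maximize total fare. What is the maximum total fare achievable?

Optimal: Car 31→Request R1 ($60), Car 27→Request R6 ($65), Car 70→Request R3 ($63), Car 63→Request R7 ($60), Car 106→Request R2 ($53) — total 60+65+63+60+53 = $301.
Column-greedy (each request in turn goes to its best remaining driver) gives $297, worse by 4.
Checked against all permutations: $301 is optimal.

Maximum total: $301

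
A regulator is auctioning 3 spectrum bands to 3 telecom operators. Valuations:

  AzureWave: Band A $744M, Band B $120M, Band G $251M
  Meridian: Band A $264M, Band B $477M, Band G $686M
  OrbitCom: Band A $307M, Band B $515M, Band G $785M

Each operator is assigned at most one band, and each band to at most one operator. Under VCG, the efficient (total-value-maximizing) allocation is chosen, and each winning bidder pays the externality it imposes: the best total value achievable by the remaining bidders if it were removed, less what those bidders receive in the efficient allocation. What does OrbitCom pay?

Efficient allocation: AzureWave→Band A ($744M), Meridian→Band B ($477M), OrbitCom→Band G ($785M); total welfare W = $2006M.
OrbitCom receives Band G at value $785M, so the others get W − 785 = $1221M.
Without OrbitCom: best allocation of the remaining 2 bidders over all 3 bands is AzureWave→Band A ($744M), Meridian→Band G ($686M), total $1430M.
VCG payment = (others' best without OrbitCom) − (others' welfare with OrbitCom) = 1430 − 1221 = $209M.

OrbitCom pays $209M.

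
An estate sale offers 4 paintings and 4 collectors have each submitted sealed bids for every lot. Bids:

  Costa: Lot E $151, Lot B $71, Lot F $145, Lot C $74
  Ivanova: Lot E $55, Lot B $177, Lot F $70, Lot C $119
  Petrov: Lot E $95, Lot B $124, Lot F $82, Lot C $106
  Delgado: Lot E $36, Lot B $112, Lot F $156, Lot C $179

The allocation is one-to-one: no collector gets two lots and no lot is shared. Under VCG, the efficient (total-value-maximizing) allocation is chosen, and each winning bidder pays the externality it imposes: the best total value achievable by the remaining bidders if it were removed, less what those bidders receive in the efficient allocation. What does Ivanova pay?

Ivanova pays $35.

Efficient allocation: Costa→Lot F ($145), Ivanova→Lot B ($177), Petrov→Lot E ($95), Delgado→Lot C ($179); total welfare W = $596.
Ivanova receives Lot B at value $177, so the others get W − 177 = $419.
Without Ivanova: best allocation of the remaining 3 bidders over all 4 lots is Costa→Lot E ($151), Petrov→Lot B ($124), Delgado→Lot C ($179), total $454.
VCG payment = (others' best without Ivanova) − (others' welfare with Ivanova) = 454 − 419 = $35.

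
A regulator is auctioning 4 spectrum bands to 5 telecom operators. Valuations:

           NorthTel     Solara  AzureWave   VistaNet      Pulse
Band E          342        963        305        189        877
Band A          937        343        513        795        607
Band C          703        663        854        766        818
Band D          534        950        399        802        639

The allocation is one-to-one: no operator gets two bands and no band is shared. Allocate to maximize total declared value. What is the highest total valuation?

Max total: $3618M

Optimal: Pulse→Band E ($877M), NorthTel→Band A ($937M), AzureWave→Band C ($854M), Solara→Band D ($950M) — total 877+937+854+950 = $3618M.
Row-greedy (each operator in turn takes its best remaining band) gives $3556M, worse by 62.
Every other assignment is strictly worse.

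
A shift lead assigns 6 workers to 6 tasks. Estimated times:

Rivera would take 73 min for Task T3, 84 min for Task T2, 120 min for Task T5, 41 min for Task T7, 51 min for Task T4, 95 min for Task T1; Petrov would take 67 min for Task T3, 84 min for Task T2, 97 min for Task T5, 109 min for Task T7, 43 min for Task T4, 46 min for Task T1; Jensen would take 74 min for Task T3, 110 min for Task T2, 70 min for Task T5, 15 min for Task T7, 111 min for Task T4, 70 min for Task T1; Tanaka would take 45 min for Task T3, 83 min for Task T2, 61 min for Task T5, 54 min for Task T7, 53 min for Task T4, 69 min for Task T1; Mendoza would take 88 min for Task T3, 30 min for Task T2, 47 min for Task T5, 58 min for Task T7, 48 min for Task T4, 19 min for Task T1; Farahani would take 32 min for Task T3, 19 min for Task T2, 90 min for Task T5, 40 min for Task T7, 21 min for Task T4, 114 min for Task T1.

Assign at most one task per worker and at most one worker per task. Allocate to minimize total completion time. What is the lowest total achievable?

Treat this as an assignment problem: match each worker to one task.
Optimal: Rivera→Task T4 (51 min), Petrov→Task T1 (46 min), Jensen→Task T7 (15 min), Tanaka→Task T3 (45 min), Mendoza→Task T5 (47 min), Farahani→Task T2 (19 min) — total 51+46+15+45+47+19 = 223 min.
Min-entry greedy (repeatedly take the single cheapest remaining cell) gives 261 min, worse by 38.
Swapping Jensen↔Petrov (Jensen→Task T1 70 min, Petrov→Task T7 109 min) adds 118.

Min total: 223 min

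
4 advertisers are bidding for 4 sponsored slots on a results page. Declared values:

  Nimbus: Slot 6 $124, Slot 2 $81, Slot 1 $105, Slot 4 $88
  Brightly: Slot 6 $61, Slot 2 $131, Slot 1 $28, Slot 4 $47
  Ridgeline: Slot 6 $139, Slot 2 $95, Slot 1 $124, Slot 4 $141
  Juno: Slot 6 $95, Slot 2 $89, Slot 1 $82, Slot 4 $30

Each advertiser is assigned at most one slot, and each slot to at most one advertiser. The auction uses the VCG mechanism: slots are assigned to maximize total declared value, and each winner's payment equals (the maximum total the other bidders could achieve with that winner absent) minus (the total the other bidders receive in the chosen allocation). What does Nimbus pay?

Efficient allocation: Nimbus→Slot 6 ($124), Brightly→Slot 2 ($131), Ridgeline→Slot 4 ($141), Juno→Slot 1 ($82); total welfare W = $478.
Nimbus receives Slot 6 at value $124, so the others get W − 124 = $354.
Without Nimbus: best allocation of the remaining 3 bidders over all 4 slots is Brightly→Slot 2 ($131), Ridgeline→Slot 4 ($141), Juno→Slot 6 ($95), total $367.
VCG payment = (others' best without Nimbus) − (others' welfare with Nimbus) = 367 − 354 = $13.

Nimbus pays $13.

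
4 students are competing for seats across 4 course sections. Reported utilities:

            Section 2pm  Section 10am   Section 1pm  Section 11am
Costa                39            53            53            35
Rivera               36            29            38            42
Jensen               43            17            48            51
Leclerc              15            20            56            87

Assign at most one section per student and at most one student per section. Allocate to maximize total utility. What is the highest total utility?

Max total: 224 points

Optimal: Costa→Section 10am (53 points), Rivera→Section 2pm (36 points), Jensen→Section 1pm (48 points), Leclerc→Section 11am (87 points) — total 53+36+48+87 = 224 points.
Row-greedy (each student in turn takes its best remaining section) gives 158 points, worse by 66.
Next-best assignment: Costa→Section 10am, Rivera→Section 1pm, Jensen→Section 2pm, Leclerc→Section 11am = 221 points.
Swapping Costa↔Rivera (Costa→Section 2pm 39 points, Rivera→Section 10am 29 points) loses 21.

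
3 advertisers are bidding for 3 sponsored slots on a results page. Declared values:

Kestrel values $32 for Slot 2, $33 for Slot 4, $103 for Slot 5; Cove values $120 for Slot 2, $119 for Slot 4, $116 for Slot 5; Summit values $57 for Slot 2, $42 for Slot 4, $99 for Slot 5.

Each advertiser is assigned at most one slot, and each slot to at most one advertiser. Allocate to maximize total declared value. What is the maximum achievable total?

Max total: $279

This is the linear assignment problem.
Optimal: Kestrel→Slot 5 ($103), Cove→Slot 4 ($119), Summit→Slot 2 ($57) — total 103+119+57 = $279.
Max-entry greedy (repeatedly take the single best remaining cell) gives $265, worse by 14.
Next-best assignment: Kestrel→Slot 5, Cove→Slot 2, Summit→Slot 4 = $265.
No other one-to-one assignment exceeds $279.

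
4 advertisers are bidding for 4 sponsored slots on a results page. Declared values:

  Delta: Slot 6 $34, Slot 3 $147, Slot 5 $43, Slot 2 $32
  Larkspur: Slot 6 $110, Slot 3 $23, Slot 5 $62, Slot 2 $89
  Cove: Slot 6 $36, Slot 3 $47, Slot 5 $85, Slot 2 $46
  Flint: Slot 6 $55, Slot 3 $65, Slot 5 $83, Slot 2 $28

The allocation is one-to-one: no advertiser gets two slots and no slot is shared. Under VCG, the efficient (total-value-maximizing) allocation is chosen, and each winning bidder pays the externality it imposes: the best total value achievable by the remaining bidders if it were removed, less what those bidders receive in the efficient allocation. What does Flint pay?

Flint pays $39.

Efficient allocation: Delta→Slot 3 ($147), Larkspur→Slot 6 ($110), Cove→Slot 2 ($46), Flint→Slot 5 ($83); total welfare W = $386.
Flint receives Slot 5 at value $83, so the others get W − 83 = $303.
Without Flint: best allocation of the remaining 3 bidders over all 4 slots is Delta→Slot 3 ($147), Larkspur→Slot 6 ($110), Cove→Slot 5 ($85), total $342.
VCG payment = (others' best without Flint) − (others' welfare with Flint) = 342 − 303 = $39.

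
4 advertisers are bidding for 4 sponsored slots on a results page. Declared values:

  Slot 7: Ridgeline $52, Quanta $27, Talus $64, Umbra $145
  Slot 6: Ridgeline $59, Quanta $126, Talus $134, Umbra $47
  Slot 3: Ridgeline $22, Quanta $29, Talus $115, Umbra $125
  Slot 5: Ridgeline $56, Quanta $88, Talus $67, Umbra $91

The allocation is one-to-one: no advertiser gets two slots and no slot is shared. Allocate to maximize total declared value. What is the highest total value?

Maximum total: $442

Optimal: Ridgeline→Slot 5 ($56), Quanta→Slot 6 ($126), Talus→Slot 3 ($115), Umbra→Slot 7 ($145) — total 56+126+115+145 = $442.
Row-greedy (each advertiser in turn takes its best remaining slot) gives $407, worse by 35.
Swapping Talus↔Ridgeline (Talus→Slot 5 $67, Ridgeline→Slot 3 $22) loses 82.
Every other assignment is strictly worse.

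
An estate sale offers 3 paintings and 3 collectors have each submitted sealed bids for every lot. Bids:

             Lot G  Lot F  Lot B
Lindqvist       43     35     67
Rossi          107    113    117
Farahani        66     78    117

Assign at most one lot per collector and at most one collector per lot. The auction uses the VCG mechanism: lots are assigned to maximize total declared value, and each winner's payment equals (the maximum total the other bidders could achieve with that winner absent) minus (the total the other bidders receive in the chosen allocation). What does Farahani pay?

Farahani pays $24.

Efficient allocation: Lindqvist→Lot G ($43), Rossi→Lot F ($113), Farahani→Lot B ($117); total welfare W = $273.
Farahani receives Lot B at value $117, so the others get W − 117 = $156.
Without Farahani: best allocation of the remaining 2 bidders over all 3 lots is Lindqvist→Lot B ($67), Rossi→Lot F ($113), total $180.
VCG payment = (others' best without Farahani) − (others' welfare with Farahani) = 180 − 156 = $24.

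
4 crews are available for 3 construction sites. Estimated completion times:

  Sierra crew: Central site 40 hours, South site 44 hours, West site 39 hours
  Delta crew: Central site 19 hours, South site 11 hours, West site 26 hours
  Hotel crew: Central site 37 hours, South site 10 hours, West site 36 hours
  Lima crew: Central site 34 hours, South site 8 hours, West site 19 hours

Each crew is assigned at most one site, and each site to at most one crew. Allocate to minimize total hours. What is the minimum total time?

Minimum total: 48 hours

Optimal: Delta crew→Central site (19 hours), Hotel crew→South site (10 hours), Lima crew→West site (19 hours) — total 19+10+19 = 48 hours.
Column-greedy (each site in turn goes to its cheapest remaining crew) gives 63 hours, worse by 15.
Next-best assignment: Delta crew→Central site, Lima crew→South site, Hotel crew→West site = 63 hours.
Swapping Hotel crew↔Lima crew (Hotel crew→West site 36 hours, Lima crew→South site 8 hours) adds 15.
Checked against all permutations: 48 hours is optimal.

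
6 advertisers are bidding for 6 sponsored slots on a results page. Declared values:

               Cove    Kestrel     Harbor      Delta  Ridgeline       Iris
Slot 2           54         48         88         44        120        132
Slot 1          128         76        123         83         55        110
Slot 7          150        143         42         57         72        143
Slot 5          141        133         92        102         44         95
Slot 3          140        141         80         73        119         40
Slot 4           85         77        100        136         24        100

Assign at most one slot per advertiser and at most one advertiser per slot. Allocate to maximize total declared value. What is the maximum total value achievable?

Maximum total: $804

Optimal: Cove→Slot 5 ($141), Kestrel→Slot 3 ($141), Harbor→Slot 1 ($123), Delta→Slot 4 ($136), Ridgeline→Slot 2 ($120), Iris→Slot 7 ($143) — total 141+141+123+136+120+143 = $804.
Max-entry greedy (repeatedly take the single best remaining cell) gives $726, worse by 78.
Next-best assignment: Cove→Slot 3, Kestrel→Slot 5, Harbor→Slot 1, Delta→Slot 4, Ridgeline→Slot 2, Iris→Slot 7 = $795.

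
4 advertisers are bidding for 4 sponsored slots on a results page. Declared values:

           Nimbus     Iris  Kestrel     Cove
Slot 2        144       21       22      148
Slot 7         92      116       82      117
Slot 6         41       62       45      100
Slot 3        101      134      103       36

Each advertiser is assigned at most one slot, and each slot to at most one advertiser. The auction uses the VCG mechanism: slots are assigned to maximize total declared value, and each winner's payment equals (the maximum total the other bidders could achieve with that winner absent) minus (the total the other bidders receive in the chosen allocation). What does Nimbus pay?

Nimbus pays $48.

Efficient allocation: Nimbus→Slot 2 ($144), Iris→Slot 7 ($116), Kestrel→Slot 3 ($103), Cove→Slot 6 ($100); total welfare W = $463.
Nimbus receives Slot 2 at value $144, so the others get W − 144 = $319.
Without Nimbus: best allocation of the remaining 3 bidders over all 4 slots is Iris→Slot 7 ($116), Kestrel→Slot 3 ($103), Cove→Slot 2 ($148), total $367.
VCG payment = (others' best without Nimbus) − (others' welfare with Nimbus) = 367 − 319 = $48.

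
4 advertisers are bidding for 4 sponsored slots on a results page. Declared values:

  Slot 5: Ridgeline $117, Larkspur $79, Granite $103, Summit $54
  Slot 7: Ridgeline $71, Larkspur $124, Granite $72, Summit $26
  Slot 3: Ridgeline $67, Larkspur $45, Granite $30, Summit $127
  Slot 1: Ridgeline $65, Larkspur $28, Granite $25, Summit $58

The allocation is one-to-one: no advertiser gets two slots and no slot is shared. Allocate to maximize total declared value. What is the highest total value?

Maximum total: $419

Treat this as an assignment problem: match each advertiser to one slot.
Optimal: Ridgeline→Slot 1 ($65), Larkspur→Slot 7 ($124), Granite→Slot 5 ($103), Summit→Slot 3 ($127) — total 65+124+103+127 = $419.
Column-greedy (each slot in turn goes to its best remaining advertiser) gives $393, worse by 26.
No other one-to-one assignment exceeds $419.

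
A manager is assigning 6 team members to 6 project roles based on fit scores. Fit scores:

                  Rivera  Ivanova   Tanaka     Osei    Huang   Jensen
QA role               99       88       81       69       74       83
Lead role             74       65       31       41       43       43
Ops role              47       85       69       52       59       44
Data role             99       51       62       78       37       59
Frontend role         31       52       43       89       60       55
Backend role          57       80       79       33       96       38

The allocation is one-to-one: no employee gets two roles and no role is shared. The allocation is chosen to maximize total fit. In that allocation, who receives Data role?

This is a one-to-one assignment (maximum-weight bipartite matching).
Optimal: Rivera→Data role (99 pts), Ivanova→Lead role (65 pts), Tanaka→Ops role (69 pts), Osei→Frontend role (89 pts), Huang→Backend role (96 pts), Jensen→QA role (83 pts) — total 99+65+69+89+96+83 = 501 pts.
Column-greedy (each role in turn goes to its best remaining employee) gives 409 pts, worse by 92.
Swapping Ivanova↔Osei (Ivanova→Frontend role 52 pts, Osei→Lead role 41 pts) loses 61.
Rivera's own top role is QA role (99 pts), but forcing Rivera→QA role and reassigning the rest optimally gives only 477 pts — worse by 24.

Rivera receives Data role.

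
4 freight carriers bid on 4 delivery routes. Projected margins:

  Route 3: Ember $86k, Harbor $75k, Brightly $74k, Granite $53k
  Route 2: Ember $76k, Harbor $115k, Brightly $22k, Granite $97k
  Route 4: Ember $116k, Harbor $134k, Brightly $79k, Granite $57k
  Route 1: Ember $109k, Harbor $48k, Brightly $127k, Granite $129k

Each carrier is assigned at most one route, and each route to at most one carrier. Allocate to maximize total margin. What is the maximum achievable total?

This is the linear assignment problem.
Optimal: Ember→Route 3 ($86k), Harbor→Route 4 ($134k), Brightly→Route 1 ($127k), Granite→Route 2 ($97k) — total 86+134+127+97 = $444k.
Next-best assignment: Ember→Route 4, Harbor→Route 2, Brightly→Route 3, Granite→Route 1 = $434k.
Every other assignment is strictly worse.

Maximum total: $444k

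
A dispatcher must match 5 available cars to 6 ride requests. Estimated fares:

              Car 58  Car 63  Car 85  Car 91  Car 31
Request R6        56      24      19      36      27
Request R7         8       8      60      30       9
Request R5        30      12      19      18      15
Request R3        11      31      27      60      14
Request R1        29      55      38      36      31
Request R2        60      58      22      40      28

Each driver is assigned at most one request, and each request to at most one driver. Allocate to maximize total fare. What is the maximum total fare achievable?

Max total: $265

Optimal: Car 58→Request R6 ($56), Car 63→Request R2 ($58), Car 85→Request R7 ($60), Car 91→Request R3 ($60), Car 31→Request R1 ($31) — total 56+58+60+60+31 = $265.
Next-best assignment: Car 58→Request R2, Car 63→Request R1, Car 85→Request R7, Car 91→Request R3, Car 31→Request R6 = $262.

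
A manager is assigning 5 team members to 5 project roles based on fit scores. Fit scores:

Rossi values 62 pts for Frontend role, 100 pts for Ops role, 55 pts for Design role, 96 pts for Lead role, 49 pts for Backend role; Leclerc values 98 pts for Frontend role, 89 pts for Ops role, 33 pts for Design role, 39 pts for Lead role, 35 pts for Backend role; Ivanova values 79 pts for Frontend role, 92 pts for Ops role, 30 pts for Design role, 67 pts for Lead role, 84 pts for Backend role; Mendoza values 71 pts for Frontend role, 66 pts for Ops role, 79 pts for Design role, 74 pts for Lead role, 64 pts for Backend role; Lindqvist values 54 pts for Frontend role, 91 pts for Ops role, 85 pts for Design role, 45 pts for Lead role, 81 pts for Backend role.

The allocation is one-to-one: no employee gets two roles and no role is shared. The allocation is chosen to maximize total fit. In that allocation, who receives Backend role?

Ivanova receives Backend role.

This is the linear assignment problem.
Optimal: Rossi→Lead role (96 pts), Leclerc→Frontend role (98 pts), Ivanova→Backend role (84 pts), Mendoza→Design role (79 pts), Lindqvist→Ops role (91 pts) — total 96+98+84+79+91 = 448 pts.
Next-best assignment: Rossi→Lead role, Leclerc→Frontend role, Ivanova→Ops role, Mendoza→Design role, Lindqvist→Backend role = 446 pts.
Ivanova's own top role is Ops role (92 pts), but forcing Ivanova→Ops role and reassigning the rest optimally gives only 446 pts — worse by 2.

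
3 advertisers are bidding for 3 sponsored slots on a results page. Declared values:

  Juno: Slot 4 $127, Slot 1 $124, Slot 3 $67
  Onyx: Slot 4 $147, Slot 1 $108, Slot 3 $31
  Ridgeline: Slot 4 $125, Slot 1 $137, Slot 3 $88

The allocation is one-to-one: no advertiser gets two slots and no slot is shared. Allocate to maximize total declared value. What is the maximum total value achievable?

Optimal: Juno→Slot 1 ($124), Onyx→Slot 4 ($147), Ridgeline→Slot 3 ($88) — total 124+147+88 = $359.
Checked against all permutations: $359 is optimal.

Max total: $359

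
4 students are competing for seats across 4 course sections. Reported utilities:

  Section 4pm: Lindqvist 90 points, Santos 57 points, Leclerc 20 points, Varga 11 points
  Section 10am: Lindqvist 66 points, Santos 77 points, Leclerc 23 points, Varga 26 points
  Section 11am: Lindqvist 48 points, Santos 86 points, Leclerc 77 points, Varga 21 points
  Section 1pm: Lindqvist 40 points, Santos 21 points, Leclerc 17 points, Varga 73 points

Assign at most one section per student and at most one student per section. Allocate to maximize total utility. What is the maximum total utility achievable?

Maximum total: 317 points

Optimal: Lindqvist→Section 4pm (90 points), Santos→Section 10am (77 points), Leclerc→Section 11am (77 points), Varga→Section 1pm (73 points) — total 90+77+77+73 = 317 points.
Max-entry greedy (repeatedly take the single best remaining cell) gives 272 points, worse by 45.
Every other assignment is strictly worse.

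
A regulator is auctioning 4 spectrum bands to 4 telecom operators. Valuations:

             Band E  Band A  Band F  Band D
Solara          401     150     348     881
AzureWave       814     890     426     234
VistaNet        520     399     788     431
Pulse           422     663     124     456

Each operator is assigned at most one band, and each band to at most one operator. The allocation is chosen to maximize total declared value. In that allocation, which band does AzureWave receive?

This is the linear assignment problem.
Optimal: Solara→Band D ($881M), AzureWave→Band E ($814M), VistaNet→Band F ($788M), Pulse→Band A ($663M) — total 881+814+788+663 = $3146M.
Max-entry greedy (repeatedly take the single best remaining cell) gives $2981M, worse by 165.
Next-best assignment: Solara→Band D, AzureWave→Band A, VistaNet→Band F, Pulse→Band E = $2981M.
Every other assignment is strictly worse.
AzureWave's own top band is Band A ($890M), but forcing AzureWave→Band A and reassigning the rest optimally gives only $2981M — worse by 165.

AzureWave receives Band E.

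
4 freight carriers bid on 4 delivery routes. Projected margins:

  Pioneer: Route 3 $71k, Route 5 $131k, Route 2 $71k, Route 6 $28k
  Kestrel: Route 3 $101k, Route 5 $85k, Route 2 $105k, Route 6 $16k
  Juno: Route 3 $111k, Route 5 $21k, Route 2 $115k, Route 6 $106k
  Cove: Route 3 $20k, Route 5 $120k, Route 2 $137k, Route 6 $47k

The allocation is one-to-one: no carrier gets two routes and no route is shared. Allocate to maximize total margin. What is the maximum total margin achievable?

Max total: $475k

Optimal: Pioneer→Route 5 ($131k), Kestrel→Route 3 ($101k), Juno→Route 6 ($106k), Cove→Route 2 ($137k) — total 131+101+106+137 = $475k.
Column-greedy (each route in turn goes to its best remaining carrier) gives $395k, worse by 80.
Next-best assignment: Pioneer→Route 3, Kestrel→Route 2, Juno→Route 6, Cove→Route 5 = $402k.
Swapping Juno↔Kestrel (Juno→Route 3 $111k, Kestrel→Route 6 $16k) loses 80.
No other one-to-one assignment exceeds $475k.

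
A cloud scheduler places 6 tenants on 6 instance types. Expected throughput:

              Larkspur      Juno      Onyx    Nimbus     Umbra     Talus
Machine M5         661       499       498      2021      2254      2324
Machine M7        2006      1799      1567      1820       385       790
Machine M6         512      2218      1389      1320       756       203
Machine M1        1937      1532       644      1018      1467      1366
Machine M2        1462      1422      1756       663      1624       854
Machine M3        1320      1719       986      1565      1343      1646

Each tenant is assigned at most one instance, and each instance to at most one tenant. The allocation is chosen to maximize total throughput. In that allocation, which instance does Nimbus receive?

Treat this as an assignment problem: match each tenant to one instance.
Optimal: Larkspur→Machine M1 (1937 ops/s), Juno→Machine M6 (2218 ops/s), Onyx→Machine M2 (1756 ops/s), Nimbus→Machine M7 (1820 ops/s), Umbra→Machine M5 (2254 ops/s), Talus→Machine M3 (1646 ops/s) — total 1937+2218+1756+1820+2254+1646 = 11631 ops/s.
Max-entry greedy (repeatedly take the single best remaining cell) gives 11336 ops/s, worse by 295.
Next-best assignment: Larkspur→Machine M1, Juno→Machine M6, Onyx→Machine M2, Nimbus→Machine M7, Umbra→Machine M3, Talus→Machine M5 = 11398 ops/s.
Checked against all permutations: 11631 ops/s is optimal.
Nimbus's own top instance is Machine M5 (2021 ops/s), but forcing Nimbus→Machine M5 and reassigning the rest optimally gives only 11114 ops/s — worse by 517.

Nimbus receives Machine M7.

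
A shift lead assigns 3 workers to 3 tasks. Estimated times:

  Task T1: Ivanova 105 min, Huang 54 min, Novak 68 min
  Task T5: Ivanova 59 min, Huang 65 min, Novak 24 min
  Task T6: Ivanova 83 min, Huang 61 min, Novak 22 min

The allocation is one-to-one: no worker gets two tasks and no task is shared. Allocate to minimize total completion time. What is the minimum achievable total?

Optimal: Ivanova→Task T5 (59 min), Huang→Task T1 (54 min), Novak→Task T6 (22 min) — total 59+54+22 = 135 min.
Next-best assignment: Ivanova→Task T6, Huang→Task T1, Novak→Task T5 = 161 min.
Swapping Huang↔Novak (Huang→Task T6 61 min, Novak→Task T1 68 min) adds 53.
No other one-to-one assignment undercuts 135 min.

Minimum total: 135 min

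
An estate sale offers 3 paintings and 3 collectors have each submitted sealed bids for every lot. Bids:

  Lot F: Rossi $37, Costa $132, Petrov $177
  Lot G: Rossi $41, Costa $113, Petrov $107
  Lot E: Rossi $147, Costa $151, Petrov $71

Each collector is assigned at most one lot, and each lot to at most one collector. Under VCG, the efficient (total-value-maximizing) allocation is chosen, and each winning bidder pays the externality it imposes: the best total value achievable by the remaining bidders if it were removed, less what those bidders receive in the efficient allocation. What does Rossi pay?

Efficient allocation: Rossi→Lot E ($147), Costa→Lot G ($113), Petrov→Lot F ($177); total welfare W = $437.
Rossi receives Lot E at value $147, so the others get W − 147 = $290.
Without Rossi: best allocation of the remaining 2 bidders over all 3 lots is Costa→Lot E ($151), Petrov→Lot F ($177), total $328.
VCG payment = (others' best without Rossi) − (others' welfare with Rossi) = 328 − 290 = $38.

Rossi pays $38.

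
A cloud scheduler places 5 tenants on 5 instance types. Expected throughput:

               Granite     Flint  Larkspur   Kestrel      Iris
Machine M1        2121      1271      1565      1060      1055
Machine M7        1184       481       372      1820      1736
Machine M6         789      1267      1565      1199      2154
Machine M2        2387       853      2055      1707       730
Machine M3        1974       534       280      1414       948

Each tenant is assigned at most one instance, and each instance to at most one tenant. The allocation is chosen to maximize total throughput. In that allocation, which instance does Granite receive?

Optimal: Granite→Machine M3 (1974 ops/s), Flint→Machine M1 (1271 ops/s), Larkspur→Machine M2 (2055 ops/s), Kestrel→Machine M7 (1820 ops/s), Iris→Machine M6 (2154 ops/s) — total 1974+1271+2055+1820+2154 = 9274 ops/s.
Row-greedy (each tenant in turn takes its best remaining instance) gives 7991 ops/s, worse by 1283.
Swapping Kestrel↔Iris (Kestrel→Machine M6 1199 ops/s, Iris→Machine M7 1736 ops/s) loses 1039.
Checked against all permutations: 9274 ops/s is optimal.
Granite's own top instance is Machine M2 (2387 ops/s), but forcing Granite→Machine M2 and reassigning the rest optimally gives only 8460 ops/s — worse by 814.

Granite receives Machine M3.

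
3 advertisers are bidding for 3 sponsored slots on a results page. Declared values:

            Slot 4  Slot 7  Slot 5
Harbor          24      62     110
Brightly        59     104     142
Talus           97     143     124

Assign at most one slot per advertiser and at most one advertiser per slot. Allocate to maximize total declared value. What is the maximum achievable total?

Optimal: Harbor→Slot 5 ($110), Brightly→Slot 4 ($59), Talus→Slot 7 ($143) — total 110+59+143 = $312.
Max-entry greedy (repeatedly take the single best remaining cell) gives $309, worse by 3.
Swapping Talus↔Harbor (Talus→Slot 5 $124, Harbor→Slot 7 $62) loses 67.

Maximum total: $312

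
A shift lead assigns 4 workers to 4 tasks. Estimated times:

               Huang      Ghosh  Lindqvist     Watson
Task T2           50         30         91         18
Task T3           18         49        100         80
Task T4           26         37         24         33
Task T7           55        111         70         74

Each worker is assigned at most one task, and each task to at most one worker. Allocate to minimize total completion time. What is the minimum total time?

Optimal: Huang→Task T3 (18 min), Ghosh→Task T4 (37 min), Lindqvist→Task T7 (70 min), Watson→Task T2 (18 min) — total 18+37+70+18 = 143 min.

Minimum total: 143 min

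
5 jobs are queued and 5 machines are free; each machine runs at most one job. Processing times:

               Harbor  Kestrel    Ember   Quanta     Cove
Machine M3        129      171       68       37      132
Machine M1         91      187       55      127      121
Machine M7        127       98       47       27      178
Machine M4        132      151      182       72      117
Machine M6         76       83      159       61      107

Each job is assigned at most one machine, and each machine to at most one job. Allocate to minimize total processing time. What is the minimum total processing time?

Min total: 375 min

Optimal: Harbor→Machine M1 (91 min), Kestrel→Machine M6 (83 min), Ember→Machine M7 (47 min), Quanta→Machine M3 (37 min), Cove→Machine M4 (117 min) — total 91+83+47+37+117 = 375 min.
Column-greedy (each machine in turn goes to its cheapest remaining job) gives 383 min, worse by 8.
Swapping Harbor↔Cove (Harbor→Machine M4 132 min, Cove→Machine M1 121 min) adds 45.
No other one-to-one assignment undercuts 375 min.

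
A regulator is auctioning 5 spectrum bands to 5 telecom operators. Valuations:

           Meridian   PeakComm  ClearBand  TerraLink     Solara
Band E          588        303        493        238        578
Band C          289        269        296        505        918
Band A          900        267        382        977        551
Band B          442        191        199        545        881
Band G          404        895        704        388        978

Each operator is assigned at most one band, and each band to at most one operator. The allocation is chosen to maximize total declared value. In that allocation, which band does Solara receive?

Solara receives Band C.

Optimal: Meridian→Band A ($900M), PeakComm→Band G ($895M), ClearBand→Band E ($493M), TerraLink→Band B ($545M), Solara→Band C ($918M) — total 900+895+493+545+918 = $3751M.
Max-entry greedy (repeatedly take the single best remaining cell) gives $3030M, worse by 721.
Swapping Meridian↔TerraLink (Meridian→Band B $442M, TerraLink→Band A $977M) loses 26.
Every other assignment is strictly worse.
Solara's own top band is Band G ($978M), but forcing Solara→Band G and reassigning the rest optimally gives only $3185M — worse by 566.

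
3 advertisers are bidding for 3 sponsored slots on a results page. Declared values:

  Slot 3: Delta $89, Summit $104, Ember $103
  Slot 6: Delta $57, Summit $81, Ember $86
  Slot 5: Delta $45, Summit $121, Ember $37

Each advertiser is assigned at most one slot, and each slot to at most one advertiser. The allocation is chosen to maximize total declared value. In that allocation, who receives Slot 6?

Treat this as an assignment problem: match each advertiser to one slot.
Optimal: Delta→Slot 3 ($89), Summit→Slot 5 ($121), Ember→Slot 6 ($86) — total 89+121+86 = $296.
Max-entry greedy (repeatedly take the single best remaining cell) gives $281, worse by 15.
Swapping Delta↔Summit (Delta→Slot 5 $45, Summit→Slot 3 $104) loses 61.
Ember's own top slot is Slot 3 ($103), but forcing Ember→Slot 3 and reassigning the rest optimally gives only $281 — worse by 15.

Ember receives Slot 6.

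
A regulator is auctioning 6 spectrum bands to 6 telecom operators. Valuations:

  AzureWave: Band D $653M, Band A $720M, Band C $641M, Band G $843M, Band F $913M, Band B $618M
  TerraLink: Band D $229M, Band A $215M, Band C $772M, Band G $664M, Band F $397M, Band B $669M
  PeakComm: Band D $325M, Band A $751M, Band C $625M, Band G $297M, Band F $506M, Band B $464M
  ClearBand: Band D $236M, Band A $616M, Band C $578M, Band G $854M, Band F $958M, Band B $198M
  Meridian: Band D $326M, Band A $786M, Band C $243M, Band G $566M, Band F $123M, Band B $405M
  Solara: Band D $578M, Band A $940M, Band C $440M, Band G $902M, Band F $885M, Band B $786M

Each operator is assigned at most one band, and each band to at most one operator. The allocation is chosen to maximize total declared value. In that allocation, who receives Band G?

Solara receives Band G.

Optimal: AzureWave→Band D ($653M), TerraLink→Band B ($669M), PeakComm→Band C ($625M), ClearBand→Band F ($958M), Meridian→Band A ($786M), Solara→Band G ($902M) — total 653+669+625+958+786+902 = $4593M.
Row-greedy (each operator in turn takes its best remaining band) gives $4273M, worse by 320.
Solara's own top band is Band A ($940M), but forcing Solara→Band A and reassigning the rest optimally gives only $4411M — worse by 182.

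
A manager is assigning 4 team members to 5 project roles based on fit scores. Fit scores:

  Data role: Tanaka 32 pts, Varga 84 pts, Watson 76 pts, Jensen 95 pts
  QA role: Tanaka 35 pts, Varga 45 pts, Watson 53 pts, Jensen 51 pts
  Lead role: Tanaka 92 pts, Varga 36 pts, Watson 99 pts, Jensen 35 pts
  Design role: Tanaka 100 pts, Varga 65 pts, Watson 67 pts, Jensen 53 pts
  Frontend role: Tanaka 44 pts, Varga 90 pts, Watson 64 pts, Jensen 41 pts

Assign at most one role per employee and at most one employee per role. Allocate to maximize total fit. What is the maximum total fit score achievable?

Maximum total: 384 pts

Optimal: Tanaka→Design role (100 pts), Varga→Frontend role (90 pts), Watson→Lead role (99 pts), Jensen→Data role (95 pts) — total 100+90+99+95 = 384 pts.
Column-greedy (each role in turn goes to its best remaining employee) gives 305 pts, worse by 79.
Next-best assignment: Tanaka→Lead role, Varga→Frontend role, Watson→Design role, Jensen→Data role = 344 pts.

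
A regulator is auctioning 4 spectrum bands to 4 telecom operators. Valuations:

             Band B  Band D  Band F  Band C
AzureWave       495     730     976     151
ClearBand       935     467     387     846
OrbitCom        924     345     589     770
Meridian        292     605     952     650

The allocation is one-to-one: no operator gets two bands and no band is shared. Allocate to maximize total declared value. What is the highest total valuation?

Optimal: AzureWave→Band D ($730M), ClearBand→Band C ($846M), OrbitCom→Band B ($924M), Meridian→Band F ($952M) — total 730+846+924+952 = $3452M.
Row-greedy (each operator in turn takes its best remaining band) gives $3286M, worse by 166.

Max total: $3452M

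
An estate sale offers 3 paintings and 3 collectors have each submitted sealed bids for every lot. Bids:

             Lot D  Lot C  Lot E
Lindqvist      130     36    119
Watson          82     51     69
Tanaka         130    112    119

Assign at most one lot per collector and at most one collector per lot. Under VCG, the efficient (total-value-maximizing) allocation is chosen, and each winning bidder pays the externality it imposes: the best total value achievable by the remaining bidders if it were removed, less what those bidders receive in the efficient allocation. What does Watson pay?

Efficient allocation: Lindqvist→Lot E ($119), Watson→Lot D ($82), Tanaka→Lot C ($112); total welfare W = $313.
Watson receives Lot D at value $82, so the others get W − 82 = $231.
Without Watson: best allocation of the remaining 2 bidders over all 3 lots is Lindqvist→Lot D ($130), Tanaka→Lot E ($119), total $249.
VCG payment = (others' best without Watson) − (others' welfare with Watson) = 249 − 231 = $18.

Watson pays $18.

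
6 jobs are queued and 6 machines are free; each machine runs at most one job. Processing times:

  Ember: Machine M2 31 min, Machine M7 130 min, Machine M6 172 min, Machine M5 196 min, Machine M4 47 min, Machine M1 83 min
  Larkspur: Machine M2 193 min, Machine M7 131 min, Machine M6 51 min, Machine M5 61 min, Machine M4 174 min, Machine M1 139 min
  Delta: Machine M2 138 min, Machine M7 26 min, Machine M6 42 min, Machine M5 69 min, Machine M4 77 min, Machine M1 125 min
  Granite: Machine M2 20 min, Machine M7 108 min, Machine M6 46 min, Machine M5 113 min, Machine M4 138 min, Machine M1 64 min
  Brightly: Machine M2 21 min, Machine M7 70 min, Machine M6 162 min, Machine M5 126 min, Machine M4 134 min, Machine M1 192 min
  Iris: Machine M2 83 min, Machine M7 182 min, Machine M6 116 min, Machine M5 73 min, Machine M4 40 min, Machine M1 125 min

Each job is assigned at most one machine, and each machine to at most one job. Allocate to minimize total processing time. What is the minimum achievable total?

This is a one-to-one assignment (minimum-cost bipartite matching).
Optimal: Ember→Machine M1 (83 min), Larkspur→Machine M5 (61 min), Delta→Machine M7 (26 min), Granite→Machine M6 (46 min), Brightly→Machine M2 (21 min), Iris→Machine M4 (40 min) — total 83+61+26+46+21+40 = 277 min.
Min-entry greedy (repeatedly take the single cheapest remaining cell) gives 346 min, worse by 69.

Min total: 277 min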